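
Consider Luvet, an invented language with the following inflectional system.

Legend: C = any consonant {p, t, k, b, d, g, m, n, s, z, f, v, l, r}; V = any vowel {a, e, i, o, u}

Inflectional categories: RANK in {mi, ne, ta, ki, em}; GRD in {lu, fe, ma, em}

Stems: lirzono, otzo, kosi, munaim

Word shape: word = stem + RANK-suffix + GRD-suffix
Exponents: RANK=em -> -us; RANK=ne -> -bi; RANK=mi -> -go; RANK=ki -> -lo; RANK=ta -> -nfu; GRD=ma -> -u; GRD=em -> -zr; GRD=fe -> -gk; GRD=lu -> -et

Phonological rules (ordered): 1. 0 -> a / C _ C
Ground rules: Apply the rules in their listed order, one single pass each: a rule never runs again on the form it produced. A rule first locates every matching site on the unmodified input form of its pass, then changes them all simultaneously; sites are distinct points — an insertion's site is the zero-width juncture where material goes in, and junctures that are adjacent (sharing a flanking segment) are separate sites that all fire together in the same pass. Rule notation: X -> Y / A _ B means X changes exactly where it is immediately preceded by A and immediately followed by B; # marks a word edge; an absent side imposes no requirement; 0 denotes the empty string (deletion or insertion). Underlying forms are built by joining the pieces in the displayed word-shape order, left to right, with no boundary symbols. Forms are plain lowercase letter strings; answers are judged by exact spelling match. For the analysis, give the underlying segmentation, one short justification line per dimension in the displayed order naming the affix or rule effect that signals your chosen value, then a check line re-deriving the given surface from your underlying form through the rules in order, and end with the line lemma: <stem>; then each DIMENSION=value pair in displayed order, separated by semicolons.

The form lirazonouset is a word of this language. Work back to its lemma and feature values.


underlying: lirzono-us-et
RANK=em - signalled by the affix -us
GRD=lu - signalled by the affix -et
check: lirzonouset -> lirazonouset
lemma: lirzono; RANK=em; GRD=lu


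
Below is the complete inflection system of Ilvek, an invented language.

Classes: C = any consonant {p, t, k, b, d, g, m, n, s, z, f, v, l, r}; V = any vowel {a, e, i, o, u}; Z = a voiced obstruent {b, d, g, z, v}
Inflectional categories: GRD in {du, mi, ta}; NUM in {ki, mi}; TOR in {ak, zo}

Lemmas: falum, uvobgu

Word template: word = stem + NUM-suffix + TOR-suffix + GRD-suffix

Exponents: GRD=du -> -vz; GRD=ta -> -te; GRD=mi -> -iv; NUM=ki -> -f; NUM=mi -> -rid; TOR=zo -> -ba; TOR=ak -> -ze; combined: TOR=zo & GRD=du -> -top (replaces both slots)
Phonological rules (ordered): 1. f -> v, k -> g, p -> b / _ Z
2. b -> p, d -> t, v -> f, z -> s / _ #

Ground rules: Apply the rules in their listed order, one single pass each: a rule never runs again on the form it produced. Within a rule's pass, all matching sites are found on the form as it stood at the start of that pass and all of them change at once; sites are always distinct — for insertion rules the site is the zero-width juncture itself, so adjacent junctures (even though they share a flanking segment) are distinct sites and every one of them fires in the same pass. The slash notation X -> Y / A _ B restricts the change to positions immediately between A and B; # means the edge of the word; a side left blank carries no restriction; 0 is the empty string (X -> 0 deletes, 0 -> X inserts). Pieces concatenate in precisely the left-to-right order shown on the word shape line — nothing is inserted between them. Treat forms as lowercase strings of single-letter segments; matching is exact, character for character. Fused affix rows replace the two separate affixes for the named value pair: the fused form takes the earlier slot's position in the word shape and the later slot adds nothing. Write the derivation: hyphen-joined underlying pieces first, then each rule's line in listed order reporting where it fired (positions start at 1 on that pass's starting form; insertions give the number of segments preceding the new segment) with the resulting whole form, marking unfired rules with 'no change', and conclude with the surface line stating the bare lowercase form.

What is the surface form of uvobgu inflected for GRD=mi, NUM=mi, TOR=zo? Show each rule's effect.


underlying: uvobgu-rid-ba-iv
1. f -> v, k -> g, p -> b / _ Z: no change
2. b -> p, d -> t, v -> f, z -> s / _ #: fires at position(s) 13: uvobguridbaif
surface: uvobguridbaif


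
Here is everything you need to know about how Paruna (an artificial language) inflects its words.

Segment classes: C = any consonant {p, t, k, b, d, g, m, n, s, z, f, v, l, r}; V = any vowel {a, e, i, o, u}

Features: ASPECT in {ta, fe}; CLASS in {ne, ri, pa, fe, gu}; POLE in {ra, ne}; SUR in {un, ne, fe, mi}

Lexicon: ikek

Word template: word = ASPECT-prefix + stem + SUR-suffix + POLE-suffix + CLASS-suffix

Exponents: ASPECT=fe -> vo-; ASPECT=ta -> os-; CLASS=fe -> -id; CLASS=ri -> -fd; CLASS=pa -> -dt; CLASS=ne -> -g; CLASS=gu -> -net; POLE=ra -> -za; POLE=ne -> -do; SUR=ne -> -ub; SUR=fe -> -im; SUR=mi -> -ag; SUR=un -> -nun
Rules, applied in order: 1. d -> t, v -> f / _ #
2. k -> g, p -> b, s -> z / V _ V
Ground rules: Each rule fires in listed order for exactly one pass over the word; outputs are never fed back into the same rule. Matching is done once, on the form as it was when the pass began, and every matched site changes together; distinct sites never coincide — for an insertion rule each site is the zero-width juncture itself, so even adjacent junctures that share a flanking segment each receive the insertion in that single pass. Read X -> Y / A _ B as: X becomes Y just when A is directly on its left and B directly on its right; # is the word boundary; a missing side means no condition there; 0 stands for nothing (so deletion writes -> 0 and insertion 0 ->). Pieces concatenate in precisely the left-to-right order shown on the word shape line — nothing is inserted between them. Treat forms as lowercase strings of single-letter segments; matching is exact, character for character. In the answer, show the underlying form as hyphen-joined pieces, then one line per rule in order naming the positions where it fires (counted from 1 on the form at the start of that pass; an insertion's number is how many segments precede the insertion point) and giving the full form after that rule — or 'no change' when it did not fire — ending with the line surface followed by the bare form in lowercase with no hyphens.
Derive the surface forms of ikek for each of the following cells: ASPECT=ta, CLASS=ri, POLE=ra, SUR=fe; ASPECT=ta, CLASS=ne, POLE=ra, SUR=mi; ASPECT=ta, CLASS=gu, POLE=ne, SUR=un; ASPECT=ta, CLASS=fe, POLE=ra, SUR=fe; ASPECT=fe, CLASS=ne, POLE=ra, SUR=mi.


cell ASPECT=ta, CLASS=ri, POLE=ra, SUR=fe:
underlying: os-ikek-im-za-fd
1. d -> t, v -> f / _ #: fires at position(s) 12: osikekimzaft
2. k -> g, p -> b, s -> z / V _ V: fires at position(s) 2, 4, 6: ozigegimzaft
surface: ozigegimzaft

cell ASPECT=ta, CLASS=ne, POLE=ra, SUR=mi:
underlying: os-ikek-ag-za-g
1. d -> t, v -> f / _ #: no change
2. k -> g, p -> b, s -> z / V _ V: fires at position(s) 2, 4, 6: ozigegagzag
surface: ozigegagzag

cell ASPECT=ta, CLASS=gu, POLE=ne, SUR=un:
underlying: os-ikek-nun-do-net
1. d -> t, v -> f / _ #: no change
2. k -> g, p -> b, s -> z / V _ V: fires at position(s) 2, 4: ozigeknundonet
surface: ozigeknundonet

cell ASPECT=ta, CLASS=fe, POLE=ra, SUR=fe:
underlying: os-ikek-im-za-id
1. d -> t, v -> f / _ #: fires at position(s) 12: osikekimzait
2. k -> g, p -> b, s -> z / V _ V: fires at position(s) 2, 4, 6: ozigegimzait
surface: ozigegimzait

cell ASPECT=fe, CLASS=ne, POLE=ra, SUR=mi:
underlying: vo-ikek-ag-za-g
1. d -> t, v -> f / _ #: no change
2. k -> g, p -> b, s -> z / V _ V: fires at position(s) 4, 6: voigegagzag
surface: voigegagzag


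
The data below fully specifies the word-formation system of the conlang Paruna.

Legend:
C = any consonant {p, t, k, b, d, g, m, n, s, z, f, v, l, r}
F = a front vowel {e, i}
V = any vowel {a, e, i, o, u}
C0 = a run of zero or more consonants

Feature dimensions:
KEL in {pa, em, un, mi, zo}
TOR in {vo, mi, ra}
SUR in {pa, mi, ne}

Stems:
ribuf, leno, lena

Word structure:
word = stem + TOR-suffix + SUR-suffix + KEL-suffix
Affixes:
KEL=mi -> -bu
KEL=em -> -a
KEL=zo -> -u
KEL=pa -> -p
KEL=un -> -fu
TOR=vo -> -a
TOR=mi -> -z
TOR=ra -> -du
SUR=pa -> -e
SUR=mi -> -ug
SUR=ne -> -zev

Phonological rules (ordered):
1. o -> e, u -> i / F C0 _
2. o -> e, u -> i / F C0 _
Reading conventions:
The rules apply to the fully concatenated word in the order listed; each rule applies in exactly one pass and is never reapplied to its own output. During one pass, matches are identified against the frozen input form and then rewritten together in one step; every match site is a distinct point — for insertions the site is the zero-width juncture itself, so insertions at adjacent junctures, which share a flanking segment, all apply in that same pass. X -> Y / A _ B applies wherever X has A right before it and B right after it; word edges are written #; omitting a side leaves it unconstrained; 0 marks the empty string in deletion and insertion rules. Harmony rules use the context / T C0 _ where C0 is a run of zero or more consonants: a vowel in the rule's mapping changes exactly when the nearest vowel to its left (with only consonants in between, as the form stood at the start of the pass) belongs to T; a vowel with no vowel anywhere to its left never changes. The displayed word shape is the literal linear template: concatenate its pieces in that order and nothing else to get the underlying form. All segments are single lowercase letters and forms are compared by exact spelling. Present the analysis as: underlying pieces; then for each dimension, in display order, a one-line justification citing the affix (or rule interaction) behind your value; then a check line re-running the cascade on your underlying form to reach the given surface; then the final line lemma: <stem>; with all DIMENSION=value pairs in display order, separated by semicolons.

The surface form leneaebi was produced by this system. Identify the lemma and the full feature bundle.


underlying: leno-a-e-bu
KEL=mi - signalled by the affix -bu
TOR=vo - signalled by the affix -a
SUR=pa - signalled by the affix -e
check: lenoaebu -> leneaebi -> leneaebi
lemma: leno; KEL=mi; TOR=vo; SUR=pa


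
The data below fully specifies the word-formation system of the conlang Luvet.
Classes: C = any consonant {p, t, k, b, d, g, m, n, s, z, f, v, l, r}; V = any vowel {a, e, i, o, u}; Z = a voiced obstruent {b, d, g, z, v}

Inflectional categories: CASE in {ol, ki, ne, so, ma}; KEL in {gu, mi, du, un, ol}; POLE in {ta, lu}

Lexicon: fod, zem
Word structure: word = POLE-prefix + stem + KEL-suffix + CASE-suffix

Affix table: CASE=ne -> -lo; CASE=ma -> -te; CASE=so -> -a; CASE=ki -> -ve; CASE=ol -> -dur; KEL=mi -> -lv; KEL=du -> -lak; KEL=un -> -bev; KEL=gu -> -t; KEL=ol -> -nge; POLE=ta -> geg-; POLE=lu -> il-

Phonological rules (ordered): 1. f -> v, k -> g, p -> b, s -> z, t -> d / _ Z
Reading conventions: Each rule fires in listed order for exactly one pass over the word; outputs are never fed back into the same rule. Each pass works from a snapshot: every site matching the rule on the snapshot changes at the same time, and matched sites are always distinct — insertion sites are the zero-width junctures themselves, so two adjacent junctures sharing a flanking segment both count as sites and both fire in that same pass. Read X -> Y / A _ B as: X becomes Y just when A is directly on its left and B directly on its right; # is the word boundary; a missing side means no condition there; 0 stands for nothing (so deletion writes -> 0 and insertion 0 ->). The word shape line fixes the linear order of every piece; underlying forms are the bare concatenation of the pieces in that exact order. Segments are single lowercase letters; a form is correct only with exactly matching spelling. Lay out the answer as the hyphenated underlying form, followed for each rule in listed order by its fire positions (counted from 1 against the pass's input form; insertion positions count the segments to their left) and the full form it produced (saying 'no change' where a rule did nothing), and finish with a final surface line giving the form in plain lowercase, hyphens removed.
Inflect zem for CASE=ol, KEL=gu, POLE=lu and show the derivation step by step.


underlying: il-zem-t-dur
1. f -> v, k -> g, p -> b, s -> z, t -> d / _ Z: fires at position(s) 6: ilzemddur
surface: ilzemddur


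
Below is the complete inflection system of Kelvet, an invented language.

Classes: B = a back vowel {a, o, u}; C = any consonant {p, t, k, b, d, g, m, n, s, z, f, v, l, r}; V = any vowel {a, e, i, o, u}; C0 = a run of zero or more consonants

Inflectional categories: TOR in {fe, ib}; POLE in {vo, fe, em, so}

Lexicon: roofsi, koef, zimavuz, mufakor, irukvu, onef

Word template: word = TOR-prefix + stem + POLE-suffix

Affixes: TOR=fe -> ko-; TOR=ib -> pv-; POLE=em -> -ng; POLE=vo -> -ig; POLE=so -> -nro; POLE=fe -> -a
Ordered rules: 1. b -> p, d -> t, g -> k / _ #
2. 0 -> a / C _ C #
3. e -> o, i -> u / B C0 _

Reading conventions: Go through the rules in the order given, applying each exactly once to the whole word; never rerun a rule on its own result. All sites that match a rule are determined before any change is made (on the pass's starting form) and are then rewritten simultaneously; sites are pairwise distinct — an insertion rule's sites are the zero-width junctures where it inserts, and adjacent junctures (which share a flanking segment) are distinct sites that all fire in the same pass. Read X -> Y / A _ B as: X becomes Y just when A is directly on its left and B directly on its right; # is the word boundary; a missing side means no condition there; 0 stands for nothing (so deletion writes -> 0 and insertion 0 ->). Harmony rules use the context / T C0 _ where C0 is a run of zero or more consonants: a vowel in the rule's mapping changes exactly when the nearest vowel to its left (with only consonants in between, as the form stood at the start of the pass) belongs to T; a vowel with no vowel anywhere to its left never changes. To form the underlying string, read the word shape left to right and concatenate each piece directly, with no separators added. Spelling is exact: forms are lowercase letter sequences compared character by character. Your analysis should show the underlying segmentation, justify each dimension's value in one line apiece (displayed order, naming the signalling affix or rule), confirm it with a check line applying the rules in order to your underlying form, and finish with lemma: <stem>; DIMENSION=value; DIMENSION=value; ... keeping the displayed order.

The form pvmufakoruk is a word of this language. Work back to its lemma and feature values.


underlying: pv-mufakor-ig
TOR=ib - signalled by the affix pv-
POLE=vo - signalled by the affix -ig
check: pvmufakorig -> pvmufakorik -> pvmufakorik -> pvmufakoruk
lemma: mufakor; TOR=ib; POLE=vo


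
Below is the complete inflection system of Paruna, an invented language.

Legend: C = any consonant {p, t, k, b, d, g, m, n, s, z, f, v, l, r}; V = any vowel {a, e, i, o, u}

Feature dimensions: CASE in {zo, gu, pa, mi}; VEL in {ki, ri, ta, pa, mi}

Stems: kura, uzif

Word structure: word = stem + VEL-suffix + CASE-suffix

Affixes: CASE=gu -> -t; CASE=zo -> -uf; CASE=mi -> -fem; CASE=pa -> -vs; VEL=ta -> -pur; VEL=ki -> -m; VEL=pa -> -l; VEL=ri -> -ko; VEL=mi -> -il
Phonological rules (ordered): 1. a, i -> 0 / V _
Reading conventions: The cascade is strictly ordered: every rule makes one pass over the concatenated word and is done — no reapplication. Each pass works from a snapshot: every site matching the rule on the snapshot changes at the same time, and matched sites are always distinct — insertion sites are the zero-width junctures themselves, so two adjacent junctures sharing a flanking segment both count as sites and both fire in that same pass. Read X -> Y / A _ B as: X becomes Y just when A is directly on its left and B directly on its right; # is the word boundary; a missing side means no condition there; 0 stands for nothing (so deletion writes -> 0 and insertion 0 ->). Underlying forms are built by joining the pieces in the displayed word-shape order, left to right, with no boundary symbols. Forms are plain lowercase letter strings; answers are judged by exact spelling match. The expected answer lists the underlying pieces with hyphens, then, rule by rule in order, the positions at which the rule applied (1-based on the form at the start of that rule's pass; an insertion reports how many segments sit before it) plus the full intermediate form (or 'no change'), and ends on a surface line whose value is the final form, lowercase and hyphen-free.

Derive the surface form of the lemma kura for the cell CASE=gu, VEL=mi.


underlying: kura-il-t
1. a, i -> 0 / V _: fires at position(s) 5: kuralt
surface: kuralt


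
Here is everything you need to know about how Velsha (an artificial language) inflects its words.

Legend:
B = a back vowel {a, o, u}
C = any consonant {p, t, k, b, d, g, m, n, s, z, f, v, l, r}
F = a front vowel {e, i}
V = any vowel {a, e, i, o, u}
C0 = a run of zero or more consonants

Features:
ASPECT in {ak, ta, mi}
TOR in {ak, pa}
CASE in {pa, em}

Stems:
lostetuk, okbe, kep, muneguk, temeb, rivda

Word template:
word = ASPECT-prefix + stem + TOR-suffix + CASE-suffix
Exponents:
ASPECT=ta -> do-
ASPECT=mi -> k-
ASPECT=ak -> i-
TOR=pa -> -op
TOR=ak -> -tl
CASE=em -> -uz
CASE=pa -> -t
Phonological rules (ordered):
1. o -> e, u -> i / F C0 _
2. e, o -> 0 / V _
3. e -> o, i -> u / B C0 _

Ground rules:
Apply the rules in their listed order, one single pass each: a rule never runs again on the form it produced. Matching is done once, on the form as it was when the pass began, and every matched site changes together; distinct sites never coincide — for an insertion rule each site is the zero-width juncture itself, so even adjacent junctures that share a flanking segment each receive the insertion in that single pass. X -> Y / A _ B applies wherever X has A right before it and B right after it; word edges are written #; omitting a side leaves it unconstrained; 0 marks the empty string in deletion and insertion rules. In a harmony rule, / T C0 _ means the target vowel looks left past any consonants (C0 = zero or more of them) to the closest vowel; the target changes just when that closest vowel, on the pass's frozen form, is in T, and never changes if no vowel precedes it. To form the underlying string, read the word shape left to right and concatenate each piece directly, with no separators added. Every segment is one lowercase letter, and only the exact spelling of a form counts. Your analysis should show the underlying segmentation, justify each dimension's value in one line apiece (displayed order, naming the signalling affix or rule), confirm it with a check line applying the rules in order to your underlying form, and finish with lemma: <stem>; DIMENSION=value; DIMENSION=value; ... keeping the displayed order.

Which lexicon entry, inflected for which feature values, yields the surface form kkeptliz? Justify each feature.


underlying: k-kep-tl-uz
ASPECT=mi - signalled by the affix k-
TOR=ak - signalled by the affix -tl
CASE=em - signalled by the affix -uz
check: kkeptluz -> kkeptliz -> kkeptliz -> kkeptliz
lemma: kep; ASPECT=mi; TOR=ak; CASE=em


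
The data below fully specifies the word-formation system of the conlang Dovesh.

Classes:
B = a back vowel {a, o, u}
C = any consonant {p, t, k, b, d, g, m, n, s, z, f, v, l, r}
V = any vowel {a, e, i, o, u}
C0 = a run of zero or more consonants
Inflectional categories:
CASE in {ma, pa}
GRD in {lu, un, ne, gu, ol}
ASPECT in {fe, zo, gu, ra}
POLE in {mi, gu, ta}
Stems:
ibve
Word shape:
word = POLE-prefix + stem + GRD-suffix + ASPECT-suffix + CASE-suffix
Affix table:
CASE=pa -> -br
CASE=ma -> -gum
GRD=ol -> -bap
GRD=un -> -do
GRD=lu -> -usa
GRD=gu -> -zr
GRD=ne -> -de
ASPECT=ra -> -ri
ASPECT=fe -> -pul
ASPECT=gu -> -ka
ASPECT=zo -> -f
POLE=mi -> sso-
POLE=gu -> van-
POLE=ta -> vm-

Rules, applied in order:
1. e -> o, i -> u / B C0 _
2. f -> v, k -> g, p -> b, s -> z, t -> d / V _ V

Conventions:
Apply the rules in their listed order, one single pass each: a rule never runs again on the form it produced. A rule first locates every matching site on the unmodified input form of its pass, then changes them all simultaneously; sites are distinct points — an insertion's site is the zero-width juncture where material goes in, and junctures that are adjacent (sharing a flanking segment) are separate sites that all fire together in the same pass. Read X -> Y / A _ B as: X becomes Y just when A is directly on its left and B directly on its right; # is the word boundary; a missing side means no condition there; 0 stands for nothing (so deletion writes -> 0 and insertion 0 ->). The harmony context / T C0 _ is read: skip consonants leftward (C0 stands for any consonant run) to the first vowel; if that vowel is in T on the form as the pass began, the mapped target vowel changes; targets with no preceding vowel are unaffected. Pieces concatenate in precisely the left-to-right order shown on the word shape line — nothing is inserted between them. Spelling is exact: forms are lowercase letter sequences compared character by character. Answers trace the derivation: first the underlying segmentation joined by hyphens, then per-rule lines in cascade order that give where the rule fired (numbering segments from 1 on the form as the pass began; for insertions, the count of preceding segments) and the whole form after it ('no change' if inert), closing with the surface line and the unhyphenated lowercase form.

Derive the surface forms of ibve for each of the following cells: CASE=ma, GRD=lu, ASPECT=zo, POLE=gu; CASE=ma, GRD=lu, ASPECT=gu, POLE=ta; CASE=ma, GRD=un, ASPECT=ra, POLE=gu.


cell CASE=ma, GRD=lu, ASPECT=zo, POLE=gu:
underlying: van-ibve-usa-f-gum
1. e -> o, i -> u / B C0 _: fires at position(s) 4: vanubveusafgum
2. f -> v, k -> g, p -> b, s -> z, t -> d / V _ V: fires at position(s) 9: vanubveuzafgum
surface: vanubveuzafgum

cell CASE=ma, GRD=lu, ASPECT=gu, POLE=ta:
underlying: vm-ibve-usa-ka-gum
1. e -> o, i -> u / B C0 _: no change
2. f -> v, k -> g, p -> b, s -> z, t -> d / V _ V: fires at position(s) 8, 10: vmibveuzagagum
surface: vmibveuzagagum

cell CASE=ma, GRD=un, ASPECT=ra, POLE=gu:
underlying: van-ibve-do-ri-gum
1. e -> o, i -> u / B C0 _: fires at position(s) 4, 11: vanubvedorugum
2. f -> v, k -> g, p -> b, s -> z, t -> d / V _ V: no change
surface: vanubvedorugum


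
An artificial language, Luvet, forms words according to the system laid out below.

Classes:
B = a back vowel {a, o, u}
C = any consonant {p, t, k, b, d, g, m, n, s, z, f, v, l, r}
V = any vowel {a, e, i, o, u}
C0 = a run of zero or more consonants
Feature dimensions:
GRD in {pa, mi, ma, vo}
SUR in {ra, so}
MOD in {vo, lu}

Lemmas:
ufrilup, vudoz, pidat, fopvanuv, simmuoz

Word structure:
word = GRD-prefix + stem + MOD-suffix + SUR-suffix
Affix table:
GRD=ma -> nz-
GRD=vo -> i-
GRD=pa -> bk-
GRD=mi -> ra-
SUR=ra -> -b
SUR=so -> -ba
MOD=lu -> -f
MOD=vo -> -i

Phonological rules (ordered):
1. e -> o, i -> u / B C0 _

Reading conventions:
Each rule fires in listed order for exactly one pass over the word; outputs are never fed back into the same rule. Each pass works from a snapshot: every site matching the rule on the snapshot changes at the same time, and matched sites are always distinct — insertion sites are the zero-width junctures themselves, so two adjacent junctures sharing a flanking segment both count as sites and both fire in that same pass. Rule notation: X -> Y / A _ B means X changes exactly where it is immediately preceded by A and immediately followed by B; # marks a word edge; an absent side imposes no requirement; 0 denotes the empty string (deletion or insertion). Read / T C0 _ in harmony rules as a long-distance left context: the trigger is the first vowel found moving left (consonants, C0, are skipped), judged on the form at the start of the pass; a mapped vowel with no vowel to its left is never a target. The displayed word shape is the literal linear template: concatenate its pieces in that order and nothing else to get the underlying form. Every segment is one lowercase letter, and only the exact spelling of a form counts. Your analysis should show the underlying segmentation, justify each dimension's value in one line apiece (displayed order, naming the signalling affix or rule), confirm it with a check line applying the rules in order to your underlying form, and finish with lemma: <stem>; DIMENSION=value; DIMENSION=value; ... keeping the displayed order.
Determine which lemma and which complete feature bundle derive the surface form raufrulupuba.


underlying: ra-ufrilup-i-ba
GRD=mi - signalled by the affix ra-
SUR=so - signalled by the affix -ba
MOD=vo - signalled by the affix -i
check: raufrilupiba -> raufrulupuba
lemma: ufrilup; GRD=mi; SUR=so; MOD=vo


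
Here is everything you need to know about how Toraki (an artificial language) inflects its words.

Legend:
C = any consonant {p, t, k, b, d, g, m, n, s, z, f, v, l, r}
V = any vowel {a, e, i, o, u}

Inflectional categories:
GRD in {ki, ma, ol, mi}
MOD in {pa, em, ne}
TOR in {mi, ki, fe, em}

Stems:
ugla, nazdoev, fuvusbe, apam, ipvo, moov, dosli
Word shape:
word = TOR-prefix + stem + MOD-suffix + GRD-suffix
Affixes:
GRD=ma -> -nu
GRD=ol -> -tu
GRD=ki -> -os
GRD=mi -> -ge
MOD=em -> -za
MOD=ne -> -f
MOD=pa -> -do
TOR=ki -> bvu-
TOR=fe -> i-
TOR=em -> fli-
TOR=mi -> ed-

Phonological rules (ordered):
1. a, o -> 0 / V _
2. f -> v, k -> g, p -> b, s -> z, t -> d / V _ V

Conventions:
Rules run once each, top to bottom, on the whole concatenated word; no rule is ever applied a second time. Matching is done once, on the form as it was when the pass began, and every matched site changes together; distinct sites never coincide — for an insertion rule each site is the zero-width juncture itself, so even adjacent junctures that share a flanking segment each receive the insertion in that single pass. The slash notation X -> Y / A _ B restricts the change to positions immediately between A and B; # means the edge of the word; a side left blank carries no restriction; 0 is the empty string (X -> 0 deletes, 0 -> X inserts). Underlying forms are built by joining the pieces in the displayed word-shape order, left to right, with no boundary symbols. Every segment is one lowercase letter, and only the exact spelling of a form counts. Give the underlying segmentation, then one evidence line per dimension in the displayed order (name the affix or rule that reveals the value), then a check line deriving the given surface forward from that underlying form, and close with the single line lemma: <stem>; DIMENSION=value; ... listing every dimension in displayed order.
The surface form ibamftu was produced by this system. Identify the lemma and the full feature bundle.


underlying: i-apam-f-tu
GRD=ol - signalled by the affix -tu
MOD=ne - signalled by the affix -f
TOR=fe - signalled by the affix i-
check: iapamftu -> ipamftu -> ibamftu
lemma: apam; GRD=ol; MOD=ne; TOR=fe


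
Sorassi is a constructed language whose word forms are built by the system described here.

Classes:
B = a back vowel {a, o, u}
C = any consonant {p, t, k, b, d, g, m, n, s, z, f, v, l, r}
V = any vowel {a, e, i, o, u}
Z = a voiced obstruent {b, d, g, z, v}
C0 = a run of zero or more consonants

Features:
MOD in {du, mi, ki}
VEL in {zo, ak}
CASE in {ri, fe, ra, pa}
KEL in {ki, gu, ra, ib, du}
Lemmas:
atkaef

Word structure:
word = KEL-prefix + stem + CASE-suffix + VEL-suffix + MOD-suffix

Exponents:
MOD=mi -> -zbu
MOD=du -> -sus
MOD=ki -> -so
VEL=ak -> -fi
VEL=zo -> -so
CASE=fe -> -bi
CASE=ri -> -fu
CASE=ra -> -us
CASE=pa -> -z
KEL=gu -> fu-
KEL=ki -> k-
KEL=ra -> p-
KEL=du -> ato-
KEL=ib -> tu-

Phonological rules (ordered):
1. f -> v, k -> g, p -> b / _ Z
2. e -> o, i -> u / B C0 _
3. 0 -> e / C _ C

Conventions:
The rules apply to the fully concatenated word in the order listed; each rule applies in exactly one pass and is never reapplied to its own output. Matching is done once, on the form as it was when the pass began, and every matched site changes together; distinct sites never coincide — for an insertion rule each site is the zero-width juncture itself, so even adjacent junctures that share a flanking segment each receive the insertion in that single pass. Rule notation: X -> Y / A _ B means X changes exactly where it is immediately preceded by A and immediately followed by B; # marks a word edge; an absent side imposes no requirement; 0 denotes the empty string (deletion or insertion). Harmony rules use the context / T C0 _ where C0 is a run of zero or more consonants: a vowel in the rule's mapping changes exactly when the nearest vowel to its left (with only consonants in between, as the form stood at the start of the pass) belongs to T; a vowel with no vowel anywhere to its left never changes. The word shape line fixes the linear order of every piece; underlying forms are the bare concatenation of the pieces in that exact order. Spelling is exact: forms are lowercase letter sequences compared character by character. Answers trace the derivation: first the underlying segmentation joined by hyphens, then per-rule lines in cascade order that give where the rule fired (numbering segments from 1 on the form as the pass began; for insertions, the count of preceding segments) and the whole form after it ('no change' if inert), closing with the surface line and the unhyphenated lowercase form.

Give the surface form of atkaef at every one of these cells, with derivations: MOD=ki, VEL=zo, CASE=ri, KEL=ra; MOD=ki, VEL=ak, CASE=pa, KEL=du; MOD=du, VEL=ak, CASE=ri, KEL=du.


cell MOD=ki, VEL=zo, CASE=ri, KEL=ra:
underlying: p-atkaef-fu-so-so
1. f -> v, k -> g, p -> b / _ Z: no change
2. e -> o, i -> u / B C0 _: fires at position(s) 6: patkaoffusoso
3. 0 -> e / C _ C: inserts after position(s) 3, 7: patekaofefusoso
surface: patekaofefusoso

cell MOD=ki, VEL=ak, CASE=pa, KEL=du:
underlying: ato-atkaef-z-fi-so
1. f -> v, k -> g, p -> b / _ Z: fires at position(s) 9: atoatkaevzfiso
2. e -> o, i -> u / B C0 _: fires at position(s) 8: atoatkaovzfiso
3. 0 -> e / C _ C: inserts after position(s) 5, 9, 10: atoatekaovezefiso
surface: atoatekaovezefiso

cell MOD=du, VEL=ak, CASE=ri, KEL=du:
underlying: ato-atkaef-fu-fi-sus
1. f -> v, k -> g, p -> b / _ Z: no change
2. e -> o, i -> u / B C0 _: fires at position(s) 8, 13: atoatkaoffufusus
3. 0 -> e / C _ C: inserts after position(s) 5, 9: atoatekaofefufusus
surface: atoatekaofefufusus


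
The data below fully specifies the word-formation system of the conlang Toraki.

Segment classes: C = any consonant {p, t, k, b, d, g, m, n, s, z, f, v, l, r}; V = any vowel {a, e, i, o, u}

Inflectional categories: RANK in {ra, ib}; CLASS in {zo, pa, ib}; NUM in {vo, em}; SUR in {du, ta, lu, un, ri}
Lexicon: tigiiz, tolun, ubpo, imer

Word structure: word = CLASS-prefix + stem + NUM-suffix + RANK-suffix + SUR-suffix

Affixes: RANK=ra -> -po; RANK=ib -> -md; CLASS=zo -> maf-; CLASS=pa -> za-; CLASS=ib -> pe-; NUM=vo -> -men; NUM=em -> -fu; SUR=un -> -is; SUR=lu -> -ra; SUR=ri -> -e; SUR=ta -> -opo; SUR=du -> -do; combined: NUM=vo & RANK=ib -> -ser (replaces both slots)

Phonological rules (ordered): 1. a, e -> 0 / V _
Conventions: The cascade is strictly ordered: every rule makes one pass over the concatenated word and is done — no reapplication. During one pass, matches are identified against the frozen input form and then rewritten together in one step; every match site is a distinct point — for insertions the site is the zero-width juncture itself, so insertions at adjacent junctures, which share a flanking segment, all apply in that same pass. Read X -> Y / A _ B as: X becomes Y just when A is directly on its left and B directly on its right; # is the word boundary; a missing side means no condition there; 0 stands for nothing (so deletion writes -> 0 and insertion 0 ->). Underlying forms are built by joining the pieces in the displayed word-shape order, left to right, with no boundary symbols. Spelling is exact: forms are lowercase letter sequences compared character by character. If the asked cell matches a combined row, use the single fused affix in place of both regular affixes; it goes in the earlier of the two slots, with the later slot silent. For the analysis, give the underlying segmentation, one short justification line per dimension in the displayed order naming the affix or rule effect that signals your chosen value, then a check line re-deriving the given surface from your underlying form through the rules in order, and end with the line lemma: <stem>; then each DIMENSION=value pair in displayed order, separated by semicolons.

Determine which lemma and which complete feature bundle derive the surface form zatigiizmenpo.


underlying: za-tigiiz-men-po-e
RANK=ra - signalled by the affix -po
CLASS=pa - signalled by the affix za-
NUM=vo - signalled by the affix -men
SUR=ri - signalled by the affix -e
check: zatigiizmenpoe -> zatigiizmenpo
lemma: tigiiz; RANK=ra; CLASS=pa; NUM=vo; SUR=ri


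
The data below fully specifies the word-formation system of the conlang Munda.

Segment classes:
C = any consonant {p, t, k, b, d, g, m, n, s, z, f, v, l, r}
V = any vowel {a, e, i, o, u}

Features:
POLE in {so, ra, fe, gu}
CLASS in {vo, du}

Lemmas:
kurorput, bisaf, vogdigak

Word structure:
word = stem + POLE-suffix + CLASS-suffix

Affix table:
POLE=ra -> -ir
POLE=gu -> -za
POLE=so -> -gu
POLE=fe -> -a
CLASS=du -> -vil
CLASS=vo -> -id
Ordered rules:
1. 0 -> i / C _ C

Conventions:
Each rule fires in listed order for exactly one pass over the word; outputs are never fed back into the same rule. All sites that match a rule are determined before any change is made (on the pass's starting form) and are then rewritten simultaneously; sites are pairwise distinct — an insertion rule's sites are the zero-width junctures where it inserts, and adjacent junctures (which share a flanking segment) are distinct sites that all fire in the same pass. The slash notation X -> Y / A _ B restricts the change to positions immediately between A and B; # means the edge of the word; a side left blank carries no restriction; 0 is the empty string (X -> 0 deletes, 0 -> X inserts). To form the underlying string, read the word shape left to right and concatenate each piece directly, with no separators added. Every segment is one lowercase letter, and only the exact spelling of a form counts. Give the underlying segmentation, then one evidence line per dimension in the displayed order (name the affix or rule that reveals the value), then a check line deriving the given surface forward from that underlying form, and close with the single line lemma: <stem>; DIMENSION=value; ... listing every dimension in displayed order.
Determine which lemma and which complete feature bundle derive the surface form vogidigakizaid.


underlying: vogdigak-za-id
POLE=gu - signalled by the affix -za
CLASS=vo - signalled by the affix -id
check: vogdigakzaid -> vogidigakizaid
lemma: vogdigak; POLE=gu; CLASS=vo


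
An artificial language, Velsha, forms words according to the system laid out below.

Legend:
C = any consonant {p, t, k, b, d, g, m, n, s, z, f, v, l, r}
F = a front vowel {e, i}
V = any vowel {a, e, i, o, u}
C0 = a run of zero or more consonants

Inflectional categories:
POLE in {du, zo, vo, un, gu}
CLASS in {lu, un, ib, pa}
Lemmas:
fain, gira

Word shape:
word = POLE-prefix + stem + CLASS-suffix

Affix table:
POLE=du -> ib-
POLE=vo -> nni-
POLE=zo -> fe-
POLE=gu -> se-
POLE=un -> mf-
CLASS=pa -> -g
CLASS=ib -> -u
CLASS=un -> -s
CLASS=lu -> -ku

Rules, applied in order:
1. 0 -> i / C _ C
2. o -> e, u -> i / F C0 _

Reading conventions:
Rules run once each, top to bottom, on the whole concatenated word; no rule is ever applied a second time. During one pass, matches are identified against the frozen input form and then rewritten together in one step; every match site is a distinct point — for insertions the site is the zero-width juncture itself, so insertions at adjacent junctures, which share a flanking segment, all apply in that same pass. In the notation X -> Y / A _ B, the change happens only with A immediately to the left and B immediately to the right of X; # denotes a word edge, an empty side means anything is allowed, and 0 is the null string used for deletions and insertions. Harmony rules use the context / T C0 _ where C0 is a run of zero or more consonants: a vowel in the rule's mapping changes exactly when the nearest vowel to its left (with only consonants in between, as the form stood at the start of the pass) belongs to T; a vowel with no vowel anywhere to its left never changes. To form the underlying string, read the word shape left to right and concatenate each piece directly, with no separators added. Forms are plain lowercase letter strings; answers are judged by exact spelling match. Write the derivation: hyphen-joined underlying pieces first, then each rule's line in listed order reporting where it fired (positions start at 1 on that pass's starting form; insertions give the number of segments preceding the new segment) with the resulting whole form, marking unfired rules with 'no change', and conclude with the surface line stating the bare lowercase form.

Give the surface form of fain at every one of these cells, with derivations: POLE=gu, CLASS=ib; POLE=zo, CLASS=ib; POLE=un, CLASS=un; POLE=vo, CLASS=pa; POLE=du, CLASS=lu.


cell POLE=gu, CLASS=ib:
underlying: se-fain-u
1. 0 -> i / C _ C: no change
2. o -> e, u -> i / F C0 _: fires at position(s) 7: sefaini
surface: sefaini

cell POLE=zo, CLASS=ib:
underlying: fe-fain-u
1. 0 -> i / C _ C: no change
2. o -> e, u -> i / F C0 _: fires at position(s) 7: fefaini
surface: fefaini

cell POLE=un, CLASS=un:
underlying: mf-fain-s
1. 0 -> i / C _ C: inserts after position(s) 1, 2, 6: mififainis
2. o -> e, u -> i / F C0 _: no change
surface: mififainis

cell POLE=vo, CLASS=pa:
underlying: nni-fain-g
1. 0 -> i / C _ C: inserts after position(s) 1, 7: ninifainig
2. o -> e, u -> i / F C0 _: no change
surface: ninifainig

cell POLE=du, CLASS=lu:
underlying: ib-fain-ku
1. 0 -> i / C _ C: inserts after position(s) 2, 6: ibifainiku
2. o -> e, u -> i / F C0 _: fires at position(s) 10: ibifainiki
surface: ibifainiki


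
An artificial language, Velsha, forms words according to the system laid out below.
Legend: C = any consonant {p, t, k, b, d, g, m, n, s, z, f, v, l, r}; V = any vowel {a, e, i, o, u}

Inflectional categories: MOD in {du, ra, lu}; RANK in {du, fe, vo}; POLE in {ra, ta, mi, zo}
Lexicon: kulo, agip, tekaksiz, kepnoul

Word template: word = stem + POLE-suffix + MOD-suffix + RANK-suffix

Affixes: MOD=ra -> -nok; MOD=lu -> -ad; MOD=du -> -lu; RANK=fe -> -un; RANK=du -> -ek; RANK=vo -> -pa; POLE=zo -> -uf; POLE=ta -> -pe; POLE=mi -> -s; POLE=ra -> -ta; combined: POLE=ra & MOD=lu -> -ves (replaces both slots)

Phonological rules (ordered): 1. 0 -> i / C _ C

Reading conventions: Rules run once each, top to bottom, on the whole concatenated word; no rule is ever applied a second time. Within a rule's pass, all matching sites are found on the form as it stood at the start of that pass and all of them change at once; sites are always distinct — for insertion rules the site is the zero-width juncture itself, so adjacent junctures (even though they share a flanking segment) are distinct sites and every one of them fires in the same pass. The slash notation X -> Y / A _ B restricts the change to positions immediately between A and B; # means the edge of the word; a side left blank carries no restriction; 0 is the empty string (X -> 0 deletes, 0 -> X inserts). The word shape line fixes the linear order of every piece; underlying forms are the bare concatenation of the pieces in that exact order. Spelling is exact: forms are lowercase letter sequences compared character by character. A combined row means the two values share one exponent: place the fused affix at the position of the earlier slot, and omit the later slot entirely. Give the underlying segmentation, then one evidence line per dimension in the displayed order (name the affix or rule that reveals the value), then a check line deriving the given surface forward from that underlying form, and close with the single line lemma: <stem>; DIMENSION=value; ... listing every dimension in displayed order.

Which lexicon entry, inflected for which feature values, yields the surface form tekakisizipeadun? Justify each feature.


underlying: tekaksiz-pe-ad-un
MOD=lu - signalled by the affix -ad
RANK=fe - signalled by the affix -un
POLE=ta - signalled by the affix -pe
check: tekaksizpeadun -> tekakisizipeadun
lemma: tekaksiz; MOD=lu; RANK=fe; POLE=ta
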